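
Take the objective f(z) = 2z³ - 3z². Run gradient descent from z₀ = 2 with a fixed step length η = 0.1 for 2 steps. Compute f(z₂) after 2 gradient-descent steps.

-0.969801728

f′(z) = 6z² - 6z
Step 1: f′(2) = 12; z₁ = 2 − 0.1·12 = 0.8
Step 2: f′(0.8) = -0.96; z₂ = 0.8 − 0.1·(-0.96) = 0.896
f(0.896) = -0.969801728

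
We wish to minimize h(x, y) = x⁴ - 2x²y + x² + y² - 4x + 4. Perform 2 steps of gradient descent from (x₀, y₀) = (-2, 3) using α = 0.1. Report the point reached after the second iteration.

(-0.4064, 2.592)

∇h = (4x³ - 4xy + 2x - 4, -2x² + 2y)
(x₁, y₁) = (-2, 3) − 0.1·(-16, -2) = (-0.4, 3.2)
(x₂, y₂) = (-0.4, 3.2) − 0.1·(0.064, 6.08) = (-0.4064, 2.592)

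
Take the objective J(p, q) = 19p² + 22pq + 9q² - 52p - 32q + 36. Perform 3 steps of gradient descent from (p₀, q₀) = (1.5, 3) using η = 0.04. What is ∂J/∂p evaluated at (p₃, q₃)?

-99.085632

∇J = (38p + 22q - 52, 22p + 18q - 32)
(p₁, q₁) = (1.5, 3) − 0.04·(71, 55) = (-1.34, 0.8)
(p₂, q₂) = (-1.34, 0.8) − 0.04·(-85.32, -47.08) = (2.0728, 2.6832)
(p₃, q₃) = (2.0728, 2.6832) − 0.04·(85.7968, 61.8992) = (-1.359072, 0.207232)
∂J/∂p at (-1.359072, 0.207232) = -99.085632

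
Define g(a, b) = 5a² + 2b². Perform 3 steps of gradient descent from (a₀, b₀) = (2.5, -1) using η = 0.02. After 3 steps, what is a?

1.28

∇g = (10a, 4b)
(a₁, b₁) = (2.5, -1) − 0.02·(25, -4) = (2, -0.92)
(a₂, b₂) = (2, -0.92) − 0.02·(20, -3.68) = (1.6, -0.8464)
(a₃, b₃) = (1.6, -0.8464) − 0.02·(16, -3.3856) = (1.28, -0.778688)
a = 1.28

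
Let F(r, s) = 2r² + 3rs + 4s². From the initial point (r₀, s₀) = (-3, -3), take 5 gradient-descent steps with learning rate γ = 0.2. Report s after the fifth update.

∇F = (4r + 3s, 3r + 8s)
Step 1: at (-3, -3), ∇F = (-21, -33) → (-3, -3) − 0.2·(-21, -33) = (1.2, 3.6)
Step 2: at (1.2, 3.6), ∇F = (15.6, 32.4) → (1.2, 3.6) − 0.2·(15.6, 32.4) = (-1.92, -2.88)
Step 3: at (-1.92, -2.88), ∇F = (-16.32, -28.8) → (-1.92, -2.88) − 0.2·(-16.32, -28.8) = (1.344, 2.88)
Step 4: at (1.344, 2.88), ∇F = (14.016, 27.072) → (1.344, 2.88) − 0.2·(14.016, 27.072) = (-1.4592, -2.5344)
Step 5: at (-1.4592, -2.5344), ∇F = (-13.44, -24.6528) → (-1.4592, -2.5344) − 0.2·(-13.44, -24.6528) = (1.2288, 2.39616)
s = 2.39616

2.39616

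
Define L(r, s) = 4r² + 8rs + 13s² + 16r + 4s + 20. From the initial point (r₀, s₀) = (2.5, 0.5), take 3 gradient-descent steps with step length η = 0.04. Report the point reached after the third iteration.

(-0.314976, -0.23504)

∇L = (8r + 8s + 16, 8r + 26s + 4)
(r₁, s₁) = (2.5, 0.5) − 0.04·(40, 37) = (0.9, -0.98)
(r₂, s₂) = (0.9, -0.98) − 0.04·(15.36, -14.28) = (0.2856, -0.4088)
(r₃, s₃) = (0.2856, -0.4088) − 0.04·(15.0144, -4.344) = (-0.314976, -0.23504)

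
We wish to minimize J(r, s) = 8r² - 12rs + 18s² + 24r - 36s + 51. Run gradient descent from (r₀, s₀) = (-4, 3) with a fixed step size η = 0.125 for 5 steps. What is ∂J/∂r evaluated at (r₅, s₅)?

78347.875

∇J = (16r - 12s + 24, -12r + 36s - 36)
Step 1: at (-4, 3), ∇J = (-76, 120) → (-4, 3) − 0.125·(-76, 120) = (5.5, -12)
Step 2: at (5.5, -12), ∇J = (256, -534) → (5.5, -12) − 0.125·(256, -534) = (-26.5, 54.75)
Step 3: at (-26.5, 54.75), ∇J = (-1057, 2253) → (-26.5, 54.75) − 0.125·(-1057, 2253) = (105.625, -226.875)
Step 4: at (105.625, -226.875), ∇J = (4436.5, -9471) → (105.625, -226.875) − 0.125·(4436.5, -9471) = (-448.9375, 957)
Step 5: at (-448.9375, 957), ∇J = (-18643, 39803.25) → (-448.9375, 957) − 0.125·(-18643, 39803.25) = (1881.4375, -4018.40625)
∂J/∂r at (1881.4375, -4018.40625) = 78347.875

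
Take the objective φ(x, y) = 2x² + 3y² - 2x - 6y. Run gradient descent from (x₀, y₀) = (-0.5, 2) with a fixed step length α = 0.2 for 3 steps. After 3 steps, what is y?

0.992

∇φ = (4x - 2, 6y - 6)
(x₁, y₁) = (-0.5, 2) − 0.2·(-4, 6) = (0.3, 0.8)
(x₂, y₂) = (0.3, 0.8) − 0.2·(-0.8, -1.2) = (0.46, 1.04)
(x₃, y₃) = (0.46, 1.04) − 0.2·(-0.16, 0.24) = (0.492, 0.992)
y = 0.992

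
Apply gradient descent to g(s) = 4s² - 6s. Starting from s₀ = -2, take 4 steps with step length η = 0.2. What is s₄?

g′(s) = 8s - 6
s₁ = -2 − 0.2·(-22) = 2.4
s₂ = 2.4 − 0.2·13.2 = -0.24
s₃ = -0.24 − 0.2·(-7.92) = 1.344
s₄ = 1.344 − 0.2·4.752 = 0.3936

0.3936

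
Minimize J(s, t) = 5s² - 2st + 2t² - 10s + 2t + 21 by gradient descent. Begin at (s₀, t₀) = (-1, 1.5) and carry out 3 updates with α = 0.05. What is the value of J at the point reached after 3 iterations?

∇J = (10s - 2t - 10, -2s + 4t + 2)
(s₁, t₁) = (-1, 1.5) − 0.05·(-23, 10) = (0.15, 1)
(s₂, t₂) = (0.15, 1) − 0.05·(-10.5, 5.7) = (0.675, 0.715)
(s₃, t₃) = (0.675, 0.715) − 0.05·(-4.68, 3.51) = (0.909, 0.5395)
J(0.909, 0.5395) = 16.7217145

16.7217145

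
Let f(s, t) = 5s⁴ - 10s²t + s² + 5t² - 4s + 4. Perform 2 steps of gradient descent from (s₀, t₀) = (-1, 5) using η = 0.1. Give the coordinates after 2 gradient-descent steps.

(1162.288, 70.56)

∇f = (20s³ - 20st + 2s - 4, -10s² + 10t)
Step 1: at (-1, 5), ∇f = (74, 40) → (-1, 5) − 0.1·(74, 40) = (-8.4, 1)
Step 2: at (-8.4, 1), ∇f = (-11706.88, -695.6) → (-8.4, 1) − 0.1·(-11706.88, -695.6) = (1162.288, 70.56)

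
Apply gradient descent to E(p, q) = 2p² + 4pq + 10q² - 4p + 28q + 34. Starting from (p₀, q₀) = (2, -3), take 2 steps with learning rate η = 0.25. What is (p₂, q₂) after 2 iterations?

(-2, -23)

∇E = (4p + 4q - 4, 4p + 20q + 28)
Step 1: at (2, -3), ∇E = (-8, -24) → (2, -3) − 0.25·(-8, -24) = (4, 3)
Step 2: at (4, 3), ∇E = (24, 104) → (4, 3) − 0.25·(24, 104) = (-2, -23)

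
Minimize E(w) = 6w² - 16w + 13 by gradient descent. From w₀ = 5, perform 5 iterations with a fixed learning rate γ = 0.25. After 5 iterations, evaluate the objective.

82605

E′(w) = 12w - 16
Step 1: E′(5) = 44; w₁ = 5 − 0.25·44 = -6
Step 2: E′(-6) = -88; w₂ = -6 − 0.25·(-88) = 16
Step 3: E′(16) = 176; w₃ = 16 − 0.25·176 = -28
Step 4: E′(-28) = -352; w₄ = -28 − 0.25·(-352) = 60
Step 5: E′(60) = 704; w₅ = 60 − 0.25·704 = -116
E(-116) = 82605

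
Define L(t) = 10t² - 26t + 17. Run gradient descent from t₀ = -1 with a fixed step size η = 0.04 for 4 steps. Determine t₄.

1.29632

L′(t) = 20t - 26
Step 1: L′(-1) = -46; t₁ = -1 − 0.04·(-46) = 0.84
Step 2: L′(0.84) = -9.2; t₂ = 0.84 − 0.04·(-9.2) = 1.208
Step 3: L′(1.208) = -1.84; t₃ = 1.208 − 0.04·(-1.84) = 1.2816
Step 4: L′(1.2816) = -0.368; t₄ = 1.2816 − 0.04·(-0.368) = 1.29632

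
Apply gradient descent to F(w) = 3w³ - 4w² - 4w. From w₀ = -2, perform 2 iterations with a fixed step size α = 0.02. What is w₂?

F′(w) = 9w² - 8w - 4
Step 1: F′(-2) = 48; w₁ = -2 − 0.02·48 = -2.96
Step 2: F′(-2.96) = 98.5344; w₂ = -2.96 − 0.02·98.5344 = -4.930688

-4.930688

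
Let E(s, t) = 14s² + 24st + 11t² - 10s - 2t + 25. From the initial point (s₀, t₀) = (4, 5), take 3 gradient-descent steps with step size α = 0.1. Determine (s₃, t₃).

∇E = (28s + 24t - 10, 24s + 22t - 2)
(s₁, t₁) = (4, 5) − 0.1·(222, 204) = (-18.2, -15.4)
(s₂, t₂) = (-18.2, -15.4) − 0.1·(-889.2, -777.6) = (70.72, 62.36)
(s₃, t₃) = (70.72, 62.36) − 0.1·(3466.8, 3067.2) = (-275.96, -244.36)

(-275.96, -244.36)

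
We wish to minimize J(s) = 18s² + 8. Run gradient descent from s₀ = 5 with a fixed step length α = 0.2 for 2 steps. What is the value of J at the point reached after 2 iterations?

J′(s) = 36s
Step 1: J′(5) = 180; s₁ = 5 − 0.2·180 = -31
Step 2: J′(-31) = -1116; s₂ = -31 − 0.2·(-1116) = 192.2
J(192.2) = 664943.12

664943.12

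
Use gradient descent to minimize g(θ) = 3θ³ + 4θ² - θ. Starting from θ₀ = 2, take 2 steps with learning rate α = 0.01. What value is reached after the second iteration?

g′(θ) = 9θ² + 8θ - 1
θ₁ = 2 − 0.01·51 = 1.49
θ₂ = 1.49 − 0.01·30.9009 = 1.180991

1.180991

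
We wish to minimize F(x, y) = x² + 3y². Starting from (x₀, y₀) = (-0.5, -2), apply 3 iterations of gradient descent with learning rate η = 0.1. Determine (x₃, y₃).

(-0.256, -0.128)

∇F = (2x, 6y)
Step 1: at (-0.5, -2), ∇F = (-1, -12) → (-0.5, -2) − 0.1·(-1, -12) = (-0.4, -0.8)
Step 2: at (-0.4, -0.8), ∇F = (-0.8, -4.8) → (-0.4, -0.8) − 0.1·(-0.8, -4.8) = (-0.32, -0.32)
Step 3: at (-0.32, -0.32), ∇F = (-0.64, -1.92) → (-0.32, -0.32) − 0.1·(-0.64, -1.92) = (-0.256, -0.128)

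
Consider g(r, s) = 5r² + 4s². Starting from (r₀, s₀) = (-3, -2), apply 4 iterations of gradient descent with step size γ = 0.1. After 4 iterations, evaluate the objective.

0.00004096

∇g = (10r, 8s)
Step 1: at (-3, -2), ∇g = (-30, -16) → (-3, -2) − 0.1·(-30, -16) = (0, -0.4)
Step 2: at (0, -0.4), ∇g = (0, -3.2) → (0, -0.4) − 0.1·(0, -3.2) = (0, -0.08)
Step 3: at (0, -0.08), ∇g = (0, -0.64) → (0, -0.08) − 0.1·(0, -0.64) = (0, -0.016)
Step 4: at (0, -0.016), ∇g = (0, -0.128) → (0, -0.016) − 0.1·(0, -0.128) = (0, -0.0032)
g(0, -0.0032) = 0.00004096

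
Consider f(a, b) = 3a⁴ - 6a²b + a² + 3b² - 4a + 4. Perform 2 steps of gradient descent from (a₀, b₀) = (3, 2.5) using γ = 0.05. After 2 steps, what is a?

∇f = (12a³ - 12ab + 2a - 4, -6a² + 6b)
Step 1: at (3, 2.5), ∇f = (236, -39) → (3, 2.5) − 0.05·(236, -39) = (-8.8, 4.45)
Step 2: at (-8.8, 4.45), ∇f = (-7729.344, -437.94) → (-8.8, 4.45) − 0.05·(-7729.344, -437.94) = (377.6672, 26.347)
a = 377.6672

377.6672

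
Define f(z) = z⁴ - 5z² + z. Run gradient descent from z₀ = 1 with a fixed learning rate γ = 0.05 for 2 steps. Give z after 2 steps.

f′(z) = 4z³ - 10z + 1
Step 1: f′(1) = -5; z₁ = 1 − 0.05·(-5) = 1.25
Step 2: f′(1.25) = -3.6875; z₂ = 1.25 − 0.05·(-3.6875) = 1.434375

1.434375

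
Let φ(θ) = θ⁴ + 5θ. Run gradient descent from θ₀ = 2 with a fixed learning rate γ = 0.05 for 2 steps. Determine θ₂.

φ′(θ) = 4θ³ + 5
θ₁ = 2 − 0.05·37 = 0.15
θ₂ = 0.15 − 0.05·5.0135 = -0.100675

-0.100675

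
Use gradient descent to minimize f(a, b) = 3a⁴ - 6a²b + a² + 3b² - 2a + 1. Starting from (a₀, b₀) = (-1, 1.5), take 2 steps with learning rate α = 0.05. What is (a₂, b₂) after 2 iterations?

(-0.9824, 1.308)

∇f = (12a³ - 12ab + 2a - 2, -6a² + 6b)
(a₁, b₁) = (-1, 1.5) − 0.05·(2, 3) = (-1.1, 1.35)
(a₂, b₂) = (-1.1, 1.35) − 0.05·(-2.352, 0.84) = (-0.9824, 1.308)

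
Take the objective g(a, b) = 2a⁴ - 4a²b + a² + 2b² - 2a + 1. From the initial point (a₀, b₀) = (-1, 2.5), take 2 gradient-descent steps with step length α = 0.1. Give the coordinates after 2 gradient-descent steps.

∇g = (8a³ - 8ab + 2a - 2, -4a² + 4b)
Step 1: at (-1, 2.5), ∇g = (8, 6) → (-1, 2.5) − 0.1·(8, 6) = (-1.8, 1.9)
Step 2: at (-1.8, 1.9), ∇g = (-24.896, -5.36) → (-1.8, 1.9) − 0.1·(-24.896, -5.36) = (0.6896, 2.436)

(0.6896, 2.436)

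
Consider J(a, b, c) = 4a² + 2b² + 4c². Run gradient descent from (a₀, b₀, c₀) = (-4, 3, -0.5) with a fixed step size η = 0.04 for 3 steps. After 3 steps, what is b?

∇J = (8a, 4b, 8c)
(a₁, b₁, c₁) = (-4, 3, -0.5) − 0.04·(-32, 12, -4) = (-2.72, 2.52, -0.34)
(a₂, b₂, c₂) = (-2.72, 2.52, -0.34) − 0.04·(-21.76, 10.08, -2.72) = (-1.8496, 2.1168, -0.2312)
(a₃, b₃, c₃) = (-1.8496, 2.1168, -0.2312) − 0.04·(-14.7968, 8.4672, -1.8496) = (-1.257728, 1.778112, -0.157216)
b = 1.778112

1.778112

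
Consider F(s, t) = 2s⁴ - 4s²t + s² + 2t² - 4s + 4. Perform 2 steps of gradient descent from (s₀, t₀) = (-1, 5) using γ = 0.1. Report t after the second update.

7.224

∇F = (8s³ - 8st + 2s - 4, -4s² + 4t)
(s₁, t₁) = (-1, 5) − 0.1·(26, 16) = (-3.6, 3.4)
(s₂, t₂) = (-3.6, 3.4) − 0.1·(-286.528, -38.24) = (25.0528, 7.224)
t = 7.224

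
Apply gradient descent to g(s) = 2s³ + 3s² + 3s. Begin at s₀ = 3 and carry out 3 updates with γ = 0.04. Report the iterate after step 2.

-0.12

g′(s) = 6s² + 6s + 3
s₁ = 3 − 0.04·75 = 0
s₂ = 0 − 0.04·3 = -0.12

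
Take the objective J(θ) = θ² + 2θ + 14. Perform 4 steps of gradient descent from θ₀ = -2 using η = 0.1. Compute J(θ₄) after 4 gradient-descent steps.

J′(θ) = 2θ + 2
θ₁ = -2 − 0.1·(-2) = -1.8
θ₂ = -1.8 − 0.1·(-1.6) = -1.64
θ₃ = -1.64 − 0.1·(-1.28) = -1.512
θ₄ = -1.512 − 0.1·(-1.024) = -1.4096
J(-1.4096) = 13.16777216

13.16777216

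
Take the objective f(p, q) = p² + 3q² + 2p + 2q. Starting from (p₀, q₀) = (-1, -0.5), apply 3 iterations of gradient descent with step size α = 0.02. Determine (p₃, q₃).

∇f = (2p + 2, 6q + 2)
(p₁, q₁) = (-1, -0.5) − 0.02·(0, -1) = (-1, -0.48)
(p₂, q₂) = (-1, -0.48) − 0.02·(0, -0.88) = (-1, -0.4624)
(p₃, q₃) = (-1, -0.4624) − 0.02·(0, -0.7744) = (-1, -0.446912)

(-1, -0.446912)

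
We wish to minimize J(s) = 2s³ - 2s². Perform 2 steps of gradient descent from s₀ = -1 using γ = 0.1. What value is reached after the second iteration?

J′(s) = 6s² - 4s
s₁ = -1 − 0.1·10 = -2
s₂ = -2 − 0.1·32 = -5.2

-5.2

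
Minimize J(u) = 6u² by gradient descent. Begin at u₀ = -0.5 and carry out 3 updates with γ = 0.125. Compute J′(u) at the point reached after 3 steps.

J′(u) = 12u
u₁ = -0.5 − 0.125·(-6) = 0.25
u₂ = 0.25 − 0.125·3 = -0.125
u₃ = -0.125 − 0.125·(-1.5) = 0.0625
J′(u) at (0.0625) = 0.75

0.75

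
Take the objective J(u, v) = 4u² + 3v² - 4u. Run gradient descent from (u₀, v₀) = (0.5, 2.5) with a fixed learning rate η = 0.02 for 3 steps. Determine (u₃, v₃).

∇J = (8u - 4, 6v)
Step 1: at (0.5, 2.5), ∇J = (0, 15) → (0.5, 2.5) − 0.02·(0, 15) = (0.5, 2.2)
Step 2: at (0.5, 2.2), ∇J = (0, 13.2) → (0.5, 2.2) − 0.02·(0, 13.2) = (0.5, 1.936)
Step 3: at (0.5, 1.936), ∇J = (0, 11.616) → (0.5, 1.936) − 0.02·(0, 11.616) = (0.5, 1.70368)

(0.5, 1.70368)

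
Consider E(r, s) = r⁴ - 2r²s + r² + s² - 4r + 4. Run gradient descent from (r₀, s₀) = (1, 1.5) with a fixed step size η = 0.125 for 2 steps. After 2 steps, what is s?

∇E = (4r³ - 4rs + 2r - 4, -2r² + 2s)
Step 1: at (1, 1.5), ∇E = (-4, 1) → (1, 1.5) − 0.125·(-4, 1) = (1.5, 1.375)
Step 2: at (1.5, 1.375), ∇E = (4.25, -1.75) → (1.5, 1.375) − 0.125·(4.25, -1.75) = (0.96875, 1.59375)
s = 1.59375

1.59375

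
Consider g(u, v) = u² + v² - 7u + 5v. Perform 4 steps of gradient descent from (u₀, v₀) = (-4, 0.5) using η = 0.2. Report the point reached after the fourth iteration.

(2.528, -2.1112)

∇g = (2u - 7, 2v + 5)
(u₁, v₁) = (-4, 0.5) − 0.2·(-15, 6) = (-1, -0.7)
(u₂, v₂) = (-1, -0.7) − 0.2·(-9, 3.6) = (0.8, -1.42)
(u₃, v₃) = (0.8, -1.42) − 0.2·(-5.4, 2.16) = (1.88, -1.852)
(u₄, v₄) = (1.88, -1.852) − 0.2·(-3.24, 1.296) = (2.528, -2.1112)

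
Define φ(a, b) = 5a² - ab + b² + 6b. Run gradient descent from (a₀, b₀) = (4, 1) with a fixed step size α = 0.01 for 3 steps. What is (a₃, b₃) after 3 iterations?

∇φ = (10a - b, -a + 2b + 6)
(a₁, b₁) = (4, 1) − 0.01·(39, 4) = (3.61, 0.96)
(a₂, b₂) = (3.61, 0.96) − 0.01·(35.14, 4.31) = (3.2586, 0.9169)
(a₃, b₃) = (3.2586, 0.9169) − 0.01·(31.6691, 4.5752) = (2.941909, 0.871148)

(2.941909, 0.871148)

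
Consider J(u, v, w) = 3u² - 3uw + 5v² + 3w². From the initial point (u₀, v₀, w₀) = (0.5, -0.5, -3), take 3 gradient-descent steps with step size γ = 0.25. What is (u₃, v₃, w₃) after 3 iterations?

(-3.4375, 1.6875, 3.3984375)

∇J = (6u - 3w, 10v, -3u + 6w)
Step 1: at (0.5, -0.5, -3), ∇J = (12, -5, -19.5) → (0.5, -0.5, -3) − 0.25·(12, -5, -19.5) = (-2.5, 0.75, 1.875)
Step 2: at (-2.5, 0.75, 1.875), ∇J = (-20.625, 7.5, 18.75) → (-2.5, 0.75, 1.875) − 0.25·(-20.625, 7.5, 18.75) = (2.65625, -1.125, -2.8125)
Step 3: at (2.65625, -1.125, -2.8125), ∇J = (24.375, -11.25, -24.84375) → (2.65625, -1.125, -2.8125) − 0.25·(24.375, -11.25, -24.84375) = (-3.4375, 1.6875, 3.3984375)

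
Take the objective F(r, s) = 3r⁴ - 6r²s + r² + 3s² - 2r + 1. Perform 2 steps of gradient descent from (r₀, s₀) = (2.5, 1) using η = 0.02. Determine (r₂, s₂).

(-0.83345336, 1.494892)

∇F = (12r³ - 12rs + 2r - 2, -6r² + 6s)
(r₁, s₁) = (2.5, 1) − 0.02·(160.5, -31.5) = (-0.71, 1.63)
(r₂, s₂) = (-0.71, 1.63) − 0.02·(6.172668, 6.7554) = (-0.83345336, 1.494892)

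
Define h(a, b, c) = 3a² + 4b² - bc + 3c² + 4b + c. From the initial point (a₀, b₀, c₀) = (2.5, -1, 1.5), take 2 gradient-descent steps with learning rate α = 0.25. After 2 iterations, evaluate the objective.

7.7314453125

∇h = (6a, 8b - c + 4, -b + 6c + 1)
(a₁, b₁, c₁) = (2.5, -1, 1.5) − 0.25·(15, -5.5, 11) = (-1.25, 0.375, -1.25)
(a₂, b₂, c₂) = (-1.25, 0.375, -1.25) − 0.25·(-7.5, 8.25, -6.875) = (0.625, -1.6875, 0.46875)
h(0.625, -1.6875, 0.46875) = 7.7314453125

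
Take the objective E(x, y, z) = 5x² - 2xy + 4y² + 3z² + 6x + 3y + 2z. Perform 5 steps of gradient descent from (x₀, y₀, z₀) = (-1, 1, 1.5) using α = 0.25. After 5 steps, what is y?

-11.53125

∇E = (10x - 2y + 6, -2x + 8y + 3, 6z + 2)
(x₁, y₁, z₁) = (-1, 1, 1.5) − 0.25·(-6, 13, 11) = (0.5, -2.25, -1.25)
(x₂, y₂, z₂) = (0.5, -2.25, -1.25) − 0.25·(15.5, -16, -5.5) = (-3.375, 1.75, 0.125)
(x₃, y₃, z₃) = (-3.375, 1.75, 0.125) − 0.25·(-31.25, 23.75, 2.75) = (4.4375, -4.1875, -0.5625)
(x₄, y₄, z₄) = (4.4375, -4.1875, -0.5625) − 0.25·(58.75, -39.375, -1.375) = (-10.25, 5.65625, -0.21875)
(x₅, y₅, z₅) = (-10.25, 5.65625, -0.21875) − 0.25·(-107.8125, 68.75, 0.6875) = (16.703125, -11.53125, -0.390625)
y = -11.53125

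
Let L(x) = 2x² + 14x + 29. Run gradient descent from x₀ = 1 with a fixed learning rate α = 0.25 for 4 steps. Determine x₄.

L′(x) = 4x + 14
x₁ = 1 − 0.25·18 = -3.5
x₂ = -3.5 − 0.25·0 = -3.5
x₃ = -3.5 − 0.25·0 = -3.5
x₄ = -3.5 − 0.25·0 = -3.5

-3.5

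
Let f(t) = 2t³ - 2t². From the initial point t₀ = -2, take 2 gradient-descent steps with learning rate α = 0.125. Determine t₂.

f′(t) = 6t² - 4t
Step 1: f′(-2) = 32; t₁ = -2 − 0.125·32 = -6
Step 2: f′(-6) = 240; t₂ = -6 − 0.125·240 = -36

-36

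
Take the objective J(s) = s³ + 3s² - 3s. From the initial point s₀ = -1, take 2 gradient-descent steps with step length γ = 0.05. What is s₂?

-0.4135

J′(s) = 3s² + 6s - 3
s₁ = -1 − 0.05·(-6) = -0.7
s₂ = -0.7 − 0.05·(-5.73) = -0.4135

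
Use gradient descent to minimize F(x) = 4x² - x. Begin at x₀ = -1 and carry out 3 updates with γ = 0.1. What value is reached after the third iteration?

F′(x) = 8x - 1
x₁ = -1 − 0.1·(-9) = -0.1
x₂ = -0.1 − 0.1·(-1.8) = 0.08
x₃ = 0.08 − 0.1·(-0.36) = 0.116

0.116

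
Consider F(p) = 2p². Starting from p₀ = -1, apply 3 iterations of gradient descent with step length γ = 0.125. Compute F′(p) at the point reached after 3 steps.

F′(p) = 4p
p₁ = -1 − 0.125·(-4) = -0.5
p₂ = -0.5 − 0.125·(-2) = -0.25
p₃ = -0.25 − 0.125·(-1) = -0.125
F′(p) at (-0.125) = -0.5

-0.5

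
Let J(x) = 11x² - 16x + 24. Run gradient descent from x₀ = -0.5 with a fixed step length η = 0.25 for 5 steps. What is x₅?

J′(x) = 22x - 16
Step 1: J′(-0.5) = -27; x₁ = -0.5 − 0.25·(-27) = 6.25
Step 2: J′(6.25) = 121.5; x₂ = 6.25 − 0.25·121.5 = -24.125
Step 3: J′(-24.125) = -546.75; x₃ = -24.125 − 0.25·(-546.75) = 112.5625
Step 4: J′(112.5625) = 2460.375; x₄ = 112.5625 − 0.25·2460.375 = -502.53125
Step 5: J′(-502.53125) = -11071.6875; x₅ = -502.53125 − 0.25·(-11071.6875) = 2265.390625

2265.390625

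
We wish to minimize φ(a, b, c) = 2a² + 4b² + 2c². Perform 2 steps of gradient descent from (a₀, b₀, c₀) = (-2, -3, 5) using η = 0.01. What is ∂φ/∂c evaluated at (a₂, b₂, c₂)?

∇φ = (4a, 8b, 4c)
Step 1: at (-2, -3, 5), ∇φ = (-8, -24, 20) → (-2, -3, 5) − 0.01·(-8, -24, 20) = (-1.92, -2.76, 4.8)
Step 2: at (-1.92, -2.76, 4.8), ∇φ = (-7.68, -22.08, 19.2) → (-1.92, -2.76, 4.8) − 0.01·(-7.68, -22.08, 19.2) = (-1.8432, -2.5392, 4.608)
∂φ/∂c at (-1.8432, -2.5392, 4.608) = 18.432

18.432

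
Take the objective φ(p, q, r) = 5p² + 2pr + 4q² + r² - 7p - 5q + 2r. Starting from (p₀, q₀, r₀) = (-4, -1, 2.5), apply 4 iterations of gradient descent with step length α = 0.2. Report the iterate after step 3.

(5.696, 0.976, 0.908)

∇φ = (10p + 2r - 7, 8q - 5, 2p + 2r + 2)
Step 1: at (-4, -1, 2.5), ∇φ = (-42, -13, -1) → (-4, -1, 2.5) − 0.2·(-42, -13, -1) = (4.4, 1.6, 2.7)
Step 2: at (4.4, 1.6, 2.7), ∇φ = (42.4, 7.8, 16.2) → (4.4, 1.6, 2.7) − 0.2·(42.4, 7.8, 16.2) = (-4.08, 0.04, -0.54)
Step 3: at (-4.08, 0.04, -0.54), ∇φ = (-48.88, -4.68, -7.24) → (-4.08, 0.04, -0.54) − 0.2·(-48.88, -4.68, -7.24) = (5.696, 0.976, 0.908)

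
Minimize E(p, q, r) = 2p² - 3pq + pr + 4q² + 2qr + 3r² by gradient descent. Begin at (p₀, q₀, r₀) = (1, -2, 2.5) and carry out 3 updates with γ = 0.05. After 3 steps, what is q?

∇E = (4p - 3q + r, -3p + 8q + 2r, p + 2q + 6r)
(p₁, q₁, r₁) = (1, -2, 2.5) − 0.05·(12.5, -14, 12) = (0.375, -1.3, 1.9)
(p₂, q₂, r₂) = (0.375, -1.3, 1.9) − 0.05·(7.3, -7.725, 9.175) = (0.01, -0.91375, 1.44125)
(p₃, q₃, r₃) = (0.01, -0.91375, 1.44125) − 0.05·(4.2225, -4.4575, 6.83) = (-0.201125, -0.690875, 1.09975)
q = -0.690875

-0.690875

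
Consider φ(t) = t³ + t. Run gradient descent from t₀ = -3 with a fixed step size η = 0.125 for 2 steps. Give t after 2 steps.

φ′(t) = 3t² + 1
Step 1: φ′(-3) = 28; t₁ = -3 − 0.125·28 = -6.5
Step 2: φ′(-6.5) = 127.75; t₂ = -6.5 − 0.125·127.75 = -22.46875

-22.46875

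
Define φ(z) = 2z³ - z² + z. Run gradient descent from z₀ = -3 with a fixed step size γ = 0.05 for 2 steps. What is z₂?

-17.68575

φ′(z) = 6z² - 2z + 1
z₁ = -3 − 0.05·61 = -6.05
z₂ = -6.05 − 0.05·232.715 = -17.68575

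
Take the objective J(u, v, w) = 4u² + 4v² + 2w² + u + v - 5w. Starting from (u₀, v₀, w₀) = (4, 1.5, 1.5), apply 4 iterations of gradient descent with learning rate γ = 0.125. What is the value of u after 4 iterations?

-0.125

∇J = (8u + 1, 8v + 1, 4w - 5)
Step 1: at (4, 1.5, 1.5), ∇J = (33, 13, 1) → (4, 1.5, 1.5) − 0.125·(33, 13, 1) = (-0.125, -0.125, 1.375)
Step 2: at (-0.125, -0.125, 1.375), ∇J = (0, 0, 0.5) → (-0.125, -0.125, 1.375) − 0.125·(0, 0, 0.5) = (-0.125, -0.125, 1.3125)
Step 3: at (-0.125, -0.125, 1.3125), ∇J = (0, 0, 0.25) → (-0.125, -0.125, 1.3125) − 0.125·(0, 0, 0.25) = (-0.125, -0.125, 1.28125)
Step 4: at (-0.125, -0.125, 1.28125), ∇J = (0, 0, 0.125) → (-0.125, -0.125, 1.28125) − 0.125·(0, 0, 0.125) = (-0.125, -0.125, 1.265625)
u = -0.125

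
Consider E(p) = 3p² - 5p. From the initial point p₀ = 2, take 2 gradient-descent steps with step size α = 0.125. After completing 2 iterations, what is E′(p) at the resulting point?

E′(p) = 6p - 5
Step 1: E′(2) = 7; p₁ = 2 − 0.125·7 = 1.125
Step 2: E′(1.125) = 1.75; p₂ = 1.125 − 0.125·1.75 = 0.90625
E′(p) at (0.90625) = 0.4375

0.4375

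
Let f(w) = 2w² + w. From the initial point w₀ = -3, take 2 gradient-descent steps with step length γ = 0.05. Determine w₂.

f′(w) = 4w + 1
Step 1: f′(-3) = -11; w₁ = -3 − 0.05·(-11) = -2.45
Step 2: f′(-2.45) = -8.8; w₂ = -2.45 − 0.05·(-8.8) = -2.01

-2.01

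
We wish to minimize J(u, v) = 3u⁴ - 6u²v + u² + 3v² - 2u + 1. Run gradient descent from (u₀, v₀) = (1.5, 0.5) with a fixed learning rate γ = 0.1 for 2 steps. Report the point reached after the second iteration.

(1.97625, 2.4575)

∇J = (12u³ - 12uv + 2u - 2, -6u² + 6v)
(u₁, v₁) = (1.5, 0.5) − 0.1·(32.5, -10.5) = (-1.75, 1.55)
(u₂, v₂) = (-1.75, 1.55) − 0.1·(-37.2625, -9.075) = (1.97625, 2.4575)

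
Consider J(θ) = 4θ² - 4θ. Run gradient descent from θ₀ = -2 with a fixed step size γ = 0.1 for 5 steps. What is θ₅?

J′(θ) = 8θ - 4
Step 1: J′(-2) = -20; θ₁ = -2 − 0.1·(-20) = 0
Step 2: J′(0) = -4; θ₂ = 0 − 0.1·(-4) = 0.4
Step 3: J′(0.4) = -0.8; θ₃ = 0.4 − 0.1·(-0.8) = 0.48
Step 4: J′(0.48) = -0.16; θ₄ = 0.48 − 0.1·(-0.16) = 0.496
Step 5: J′(0.496) = -0.032; θ₅ = 0.496 − 0.1·(-0.032) = 0.4992

0.4992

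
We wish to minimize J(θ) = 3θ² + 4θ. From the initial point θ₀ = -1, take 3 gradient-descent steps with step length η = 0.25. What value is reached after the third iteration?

-0.625

J′(θ) = 6θ + 4
Step 1: J′(-1) = -2; θ₁ = -1 − 0.25·(-2) = -0.5
Step 2: J′(-0.5) = 1; θ₂ = -0.5 − 0.25·1 = -0.75
Step 3: J′(-0.75) = -0.5; θ₃ = -0.75 − 0.25·(-0.5) = -0.625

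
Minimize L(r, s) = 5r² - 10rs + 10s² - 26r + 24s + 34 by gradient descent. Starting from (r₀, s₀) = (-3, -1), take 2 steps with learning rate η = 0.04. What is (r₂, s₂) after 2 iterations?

(-0.6, -1.896)

∇L = (10r - 10s - 26, -10r + 20s + 24)
Step 1: at (-3, -1), ∇L = (-46, 34) → (-3, -1) − 0.04·(-46, 34) = (-1.16, -2.36)
Step 2: at (-1.16, -2.36), ∇L = (-14, -11.6) → (-1.16, -2.36) − 0.04·(-14, -11.6) = (-0.6, -1.896)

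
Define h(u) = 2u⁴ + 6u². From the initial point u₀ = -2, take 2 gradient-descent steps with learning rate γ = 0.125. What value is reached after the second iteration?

h′(u) = 8u³ + 12u
Step 1: h′(-2) = -88; u₁ = -2 − 0.125·(-88) = 9
Step 2: h′(9) = 5940; u₂ = 9 − 0.125·5940 = -733.5

-733.5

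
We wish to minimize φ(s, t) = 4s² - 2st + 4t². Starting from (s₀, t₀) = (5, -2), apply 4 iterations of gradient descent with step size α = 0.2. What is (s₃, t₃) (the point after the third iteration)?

(-3.512, 3.488)

∇φ = (8s - 2t, -2s + 8t)
Step 1: at (5, -2), ∇φ = (44, -26) → (5, -2) − 0.2·(44, -26) = (-3.8, 3.2)
Step 2: at (-3.8, 3.2), ∇φ = (-36.8, 33.2) → (-3.8, 3.2) − 0.2·(-36.8, 33.2) = (3.56, -3.44)
Step 3: at (3.56, -3.44), ∇φ = (35.36, -34.64) → (3.56, -3.44) − 0.2·(35.36, -34.64) = (-3.512, 3.488)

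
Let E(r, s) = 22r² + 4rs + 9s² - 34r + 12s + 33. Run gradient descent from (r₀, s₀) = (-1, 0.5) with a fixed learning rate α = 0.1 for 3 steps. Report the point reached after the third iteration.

(67.656, 8.528)

∇E = (44r + 4s - 34, 4r + 18s + 12)
(r₁, s₁) = (-1, 0.5) − 0.1·(-76, 17) = (6.6, -1.2)
(r₂, s₂) = (6.6, -1.2) − 0.1·(251.6, 16.8) = (-18.56, -2.88)
(r₃, s₃) = (-18.56, -2.88) − 0.1·(-862.16, -114.08) = (67.656, 8.528)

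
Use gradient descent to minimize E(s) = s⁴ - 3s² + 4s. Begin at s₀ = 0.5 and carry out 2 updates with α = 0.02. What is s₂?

E′(s) = 4s³ - 6s + 4
s₁ = 0.5 − 0.02·1.5 = 0.47
s₂ = 0.47 − 0.02·1.595292 = 0.43809416

0.43809416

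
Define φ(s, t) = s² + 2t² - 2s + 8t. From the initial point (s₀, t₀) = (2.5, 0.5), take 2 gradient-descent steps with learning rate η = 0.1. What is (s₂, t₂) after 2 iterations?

(1.96, -1.1)

∇φ = (2s - 2, 4t + 8)
(s₁, t₁) = (2.5, 0.5) − 0.1·(3, 10) = (2.2, -0.5)
(s₂, t₂) = (2.2, -0.5) − 0.1·(2.4, 6) = (1.96, -1.1)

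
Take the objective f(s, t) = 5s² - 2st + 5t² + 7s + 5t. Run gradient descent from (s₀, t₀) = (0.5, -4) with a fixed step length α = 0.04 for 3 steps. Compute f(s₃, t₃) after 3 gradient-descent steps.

∇f = (10s - 2t + 7, -2s + 10t + 5)
Step 1: at (0.5, -4), ∇f = (20, -36) → (0.5, -4) − 0.04·(20, -36) = (-0.3, -2.56)
Step 2: at (-0.3, -2.56), ∇f = (9.12, -20) → (-0.3, -2.56) − 0.04·(9.12, -20) = (-0.6648, -1.76)
Step 3: at (-0.6648, -1.76), ∇f = (3.872, -11.2704) → (-0.6648, -1.76) − 0.04·(3.872, -11.2704) = (-0.81968, -1.309184)
f(-0.81968, -1.309184) = -2.50071364096

-2.50071364096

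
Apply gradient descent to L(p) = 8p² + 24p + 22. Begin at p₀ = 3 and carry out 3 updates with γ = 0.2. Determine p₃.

-49.416

L′(p) = 16p + 24
p₁ = 3 − 0.2·72 = -11.4
p₂ = -11.4 − 0.2·(-158.4) = 20.28
p₃ = 20.28 − 0.2·348.48 = -49.416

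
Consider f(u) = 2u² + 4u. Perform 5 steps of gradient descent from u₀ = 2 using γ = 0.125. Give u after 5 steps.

f′(u) = 4u + 4
Step 1: f′(2) = 12; u₁ = 2 − 0.125·12 = 0.5
Step 2: f′(0.5) = 6; u₂ = 0.5 − 0.125·6 = -0.25
Step 3: f′(-0.25) = 3; u₃ = -0.25 − 0.125·3 = -0.625
Step 4: f′(-0.625) = 1.5; u₄ = -0.625 − 0.125·1.5 = -0.8125
Step 5: f′(-0.8125) = 0.75; u₅ = -0.8125 − 0.125·0.75 = -0.90625

-0.90625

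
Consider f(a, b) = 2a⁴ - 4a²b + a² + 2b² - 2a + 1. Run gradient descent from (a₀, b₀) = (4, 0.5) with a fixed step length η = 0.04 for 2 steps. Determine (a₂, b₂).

∇f = (8a³ - 8ab + 2a - 2, -4a² + 4b)
(a₁, b₁) = (4, 0.5) − 0.04·(502, -62) = (-16.08, 2.98)
(a₂, b₂) = (-16.08, 2.98) − 0.04·(-32912.794496, -1022.3456) = (1300.43177984, 43.873824)

(1300.43177984, 43.873824)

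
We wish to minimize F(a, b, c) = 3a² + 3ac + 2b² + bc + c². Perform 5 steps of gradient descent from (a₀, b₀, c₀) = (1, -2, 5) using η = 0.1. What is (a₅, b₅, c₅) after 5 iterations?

(-1.73594, -0.99166, 3.39672)

∇F = (6a + 3c, 4b + c, 3a + b + 2c)
Step 1: at (1, -2, 5), ∇F = (21, -3, 11) → (1, -2, 5) − 0.1·(21, -3, 11) = (-1.1, -1.7, 3.9)
Step 2: at (-1.1, -1.7, 3.9), ∇F = (5.1, -2.9, 2.8) → (-1.1, -1.7, 3.9) − 0.1·(5.1, -2.9, 2.8) = (-1.61, -1.41, 3.62)
Step 3: at (-1.61, -1.41, 3.62), ∇F = (1.2, -2.02, 1) → (-1.61, -1.41, 3.62) − 0.1·(1.2, -2.02, 1) = (-1.73, -1.208, 3.52)
Step 4: at (-1.73, -1.208, 3.52), ∇F = (0.18, -1.312, 0.642) → (-1.73, -1.208, 3.52) − 0.1·(0.18, -1.312, 0.642) = (-1.748, -1.0768, 3.4558)
Step 5: at (-1.748, -1.0768, 3.4558), ∇F = (-0.1206, -0.8514, 0.5908) → (-1.748, -1.0768, 3.4558) − 0.1·(-0.1206, -0.8514, 0.5908) = (-1.73594, -0.99166, 3.39672)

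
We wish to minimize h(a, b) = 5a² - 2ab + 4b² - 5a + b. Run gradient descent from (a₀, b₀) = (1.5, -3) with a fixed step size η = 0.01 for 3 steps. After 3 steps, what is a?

1.081

∇h = (10a - 2b - 5, -2a + 8b + 1)
Step 1: at (1.5, -3), ∇h = (16, -26) → (1.5, -3) − 0.01·(16, -26) = (1.34, -2.74)
Step 2: at (1.34, -2.74), ∇h = (13.88, -23.6) → (1.34, -2.74) − 0.01·(13.88, -23.6) = (1.2012, -2.504)
Step 3: at (1.2012, -2.504), ∇h = (12.02, -21.4344) → (1.2012, -2.504) − 0.01·(12.02, -21.4344) = (1.081, -2.289656)
a = 1.081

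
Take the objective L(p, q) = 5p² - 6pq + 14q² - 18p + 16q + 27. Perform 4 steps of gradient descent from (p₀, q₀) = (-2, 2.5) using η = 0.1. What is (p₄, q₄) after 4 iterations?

(-14.6904, 53.8184)

∇L = (10p - 6q - 18, -6p + 28q + 16)
Step 1: at (-2, 2.5), ∇L = (-53, 98) → (-2, 2.5) − 0.1·(-53, 98) = (3.3, -7.3)
Step 2: at (3.3, -7.3), ∇L = (58.8, -208.2) → (3.3, -7.3) − 0.1·(58.8, -208.2) = (-2.58, 13.52)
Step 3: at (-2.58, 13.52), ∇L = (-124.92, 410.04) → (-2.58, 13.52) − 0.1·(-124.92, 410.04) = (9.912, -27.484)
Step 4: at (9.912, -27.484), ∇L = (246.024, -813.024) → (9.912, -27.484) − 0.1·(246.024, -813.024) = (-14.6904, 53.8184)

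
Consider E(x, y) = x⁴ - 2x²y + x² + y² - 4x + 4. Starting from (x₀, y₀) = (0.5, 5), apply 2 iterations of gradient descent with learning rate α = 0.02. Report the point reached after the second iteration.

∇E = (4x³ - 4xy + 2x - 4, -2x² + 2y)
Step 1: at (0.5, 5), ∇E = (-12.5, 9.5) → (0.5, 5) − 0.02·(-12.5, 9.5) = (0.75, 4.81)
Step 2: at (0.75, 4.81), ∇E = (-15.2425, 8.495) → (0.75, 4.81) − 0.02·(-15.2425, 8.495) = (1.05485, 4.6401)

(1.05485, 4.6401)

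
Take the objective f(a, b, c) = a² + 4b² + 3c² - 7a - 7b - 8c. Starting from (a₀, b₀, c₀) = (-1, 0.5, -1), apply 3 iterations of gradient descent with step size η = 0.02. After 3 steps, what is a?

-0.481312

∇f = (2a - 7, 8b - 7, 6c - 8)
Step 1: at (-1, 0.5, -1), ∇f = (-9, -3, -14) → (-1, 0.5, -1) − 0.02·(-9, -3, -14) = (-0.82, 0.56, -0.72)
Step 2: at (-0.82, 0.56, -0.72), ∇f = (-8.64, -2.52, -12.32) → (-0.82, 0.56, -0.72) − 0.02·(-8.64, -2.52, -12.32) = (-0.6472, 0.6104, -0.4736)
Step 3: at (-0.6472, 0.6104, -0.4736), ∇f = (-8.2944, -2.1168, -10.8416) → (-0.6472, 0.6104, -0.4736) − 0.02·(-8.2944, -2.1168, -10.8416) = (-0.481312, 0.652736, -0.256768)
a = -0.481312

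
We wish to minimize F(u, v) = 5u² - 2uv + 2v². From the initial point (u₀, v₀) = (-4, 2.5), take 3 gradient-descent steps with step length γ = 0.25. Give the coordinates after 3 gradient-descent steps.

∇F = (10u - 2v, -2u + 4v)
(u₁, v₁) = (-4, 2.5) − 0.25·(-45, 18) = (7.25, -2)
(u₂, v₂) = (7.25, -2) − 0.25·(76.5, -22.5) = (-11.875, 3.625)
(u₃, v₃) = (-11.875, 3.625) − 0.25·(-126, 38.25) = (19.625, -5.9375)

(19.625, -5.9375)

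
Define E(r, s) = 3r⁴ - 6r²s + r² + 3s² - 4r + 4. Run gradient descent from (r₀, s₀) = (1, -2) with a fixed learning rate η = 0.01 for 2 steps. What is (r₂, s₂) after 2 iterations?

(0.50815648, -1.684664)

∇E = (12r³ - 12rs + 2r - 4, -6r² + 6s)
(r₁, s₁) = (1, -2) − 0.01·(34, -18) = (0.66, -1.82)
(r₂, s₂) = (0.66, -1.82) − 0.01·(15.184352, -13.5336) = (0.50815648, -1.684664)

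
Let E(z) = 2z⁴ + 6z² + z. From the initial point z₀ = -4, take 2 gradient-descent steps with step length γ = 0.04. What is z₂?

-1970.96161792

E′(z) = 8z³ + 12z + 1
Step 1: E′(-4) = -559; z₁ = -4 − 0.04·(-559) = 18.36
Step 2: E′(18.36) = 49733.040448; z₂ = 18.36 − 0.04·49733.040448 = -1970.96161792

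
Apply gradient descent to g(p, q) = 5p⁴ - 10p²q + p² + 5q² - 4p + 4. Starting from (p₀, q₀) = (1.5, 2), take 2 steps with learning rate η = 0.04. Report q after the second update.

1.87504

∇g = (20p³ - 20pq + 2p - 4, -10p² + 10q)
Step 1: at (1.5, 2), ∇g = (6.5, -2.5) → (1.5, 2) − 0.04·(6.5, -2.5) = (1.24, 2.1)
Step 2: at (1.24, 2.1), ∇g = (-15.46752, 5.624) → (1.24, 2.1) − 0.04·(-15.46752, 5.624) = (1.8587008, 1.87504)
q = 1.87504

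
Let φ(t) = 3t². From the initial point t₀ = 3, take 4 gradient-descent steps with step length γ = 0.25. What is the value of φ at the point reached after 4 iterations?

0.10546875

φ′(t) = 6t
Step 1: φ′(3) = 18; t₁ = 3 − 0.25·18 = -1.5
Step 2: φ′(-1.5) = -9; t₂ = -1.5 − 0.25·(-9) = 0.75
Step 3: φ′(0.75) = 4.5; t₃ = 0.75 − 0.25·4.5 = -0.375
Step 4: φ′(-0.375) = -2.25; t₄ = -0.375 − 0.25·(-2.25) = 0.1875
φ(0.1875) = 0.10546875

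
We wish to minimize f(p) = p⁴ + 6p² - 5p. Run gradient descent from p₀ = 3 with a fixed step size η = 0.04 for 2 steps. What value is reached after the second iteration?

1.55315456

f′(p) = 4p³ + 12p - 5
p₁ = 3 − 0.04·139 = -2.56
p₂ = -2.56 − 0.04·(-102.828864) = 1.55315456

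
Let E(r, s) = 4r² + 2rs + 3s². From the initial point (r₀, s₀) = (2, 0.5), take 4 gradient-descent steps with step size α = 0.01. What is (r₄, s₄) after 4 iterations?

∇E = (8r + 2s, 2r + 6s)
Step 1: at (2, 0.5), ∇E = (17, 7) → (2, 0.5) − 0.01·(17, 7) = (1.83, 0.43)
Step 2: at (1.83, 0.43), ∇E = (15.5, 6.24) → (1.83, 0.43) − 0.01·(15.5, 6.24) = (1.675, 0.3676)
Step 3: at (1.675, 0.3676), ∇E = (14.1352, 5.5556) → (1.675, 0.3676) − 0.01·(14.1352, 5.5556) = (1.533648, 0.312044)
Step 4: at (1.533648, 0.312044), ∇E = (12.893272, 4.93956) → (1.533648, 0.312044) − 0.01·(12.893272, 4.93956) = (1.40471528, 0.2626484)

(1.40471528, 0.2626484)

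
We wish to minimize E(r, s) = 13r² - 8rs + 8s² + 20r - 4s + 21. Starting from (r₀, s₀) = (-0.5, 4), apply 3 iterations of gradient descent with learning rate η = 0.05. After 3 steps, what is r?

-0.4645

∇E = (26r - 8s + 20, -8r + 16s - 4)
(r₁, s₁) = (-0.5, 4) − 0.05·(-25, 64) = (0.75, 0.8)
(r₂, s₂) = (0.75, 0.8) − 0.05·(33.1, 2.8) = (-0.905, 0.66)
(r₃, s₃) = (-0.905, 0.66) − 0.05·(-8.81, 13.8) = (-0.4645, -0.03)
r = -0.4645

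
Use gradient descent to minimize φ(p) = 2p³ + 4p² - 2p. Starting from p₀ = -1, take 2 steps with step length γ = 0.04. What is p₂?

φ′(p) = 6p² + 8p - 2
p₁ = -1 − 0.04·(-4) = -0.84
p₂ = -0.84 − 0.04·(-4.4864) = -0.660544

-0.660544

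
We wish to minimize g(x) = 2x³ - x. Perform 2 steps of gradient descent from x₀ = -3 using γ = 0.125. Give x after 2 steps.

g′(x) = 6x² - 1
x₁ = -3 − 0.125·53 = -9.625
x₂ = -9.625 − 0.125·554.84375 = -78.98046875

-78.98046875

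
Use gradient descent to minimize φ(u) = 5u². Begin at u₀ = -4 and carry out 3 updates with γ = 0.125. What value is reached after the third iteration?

0.0625

φ′(u) = 10u
Step 1: φ′(-4) = -40; u₁ = -4 − 0.125·(-40) = 1
Step 2: φ′(1) = 10; u₂ = 1 − 0.125·10 = -0.25
Step 3: φ′(-0.25) = -2.5; u₃ = -0.25 − 0.125·(-2.5) = 0.0625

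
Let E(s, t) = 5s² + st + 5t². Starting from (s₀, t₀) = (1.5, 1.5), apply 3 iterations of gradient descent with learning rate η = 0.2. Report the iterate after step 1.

∇E = (10s + t, s + 10t)
(s₁, t₁) = (1.5, 1.5) − 0.2·(16.5, 16.5) = (-1.8, -1.8)

(-1.8, -1.8)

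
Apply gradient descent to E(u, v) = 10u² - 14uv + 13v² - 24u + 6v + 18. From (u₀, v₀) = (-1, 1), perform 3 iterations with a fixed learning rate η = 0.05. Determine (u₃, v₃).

(2.194, -0.523)

∇E = (20u - 14v - 24, -14u + 26v + 6)
(u₁, v₁) = (-1, 1) − 0.05·(-58, 46) = (1.9, -1.3)
(u₂, v₂) = (1.9, -1.3) − 0.05·(32.2, -54.4) = (0.29, 1.42)
(u₃, v₃) = (0.29, 1.42) − 0.05·(-38.08, 38.86) = (2.194, -0.523)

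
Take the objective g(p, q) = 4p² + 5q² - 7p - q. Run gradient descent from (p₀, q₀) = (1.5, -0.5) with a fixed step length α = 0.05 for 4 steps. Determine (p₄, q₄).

∇g = (8p - 7, 10q - 1)
(p₁, q₁) = (1.5, -0.5) − 0.05·(5, -6) = (1.25, -0.2)
(p₂, q₂) = (1.25, -0.2) − 0.05·(3, -3) = (1.1, -0.05)
(p₃, q₃) = (1.1, -0.05) − 0.05·(1.8, -1.5) = (1.01, 0.025)
(p₄, q₄) = (1.01, 0.025) − 0.05·(1.08, -0.75) = (0.956, 0.0625)

(0.956, 0.0625)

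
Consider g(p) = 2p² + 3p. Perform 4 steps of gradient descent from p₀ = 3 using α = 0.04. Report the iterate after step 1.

g′(p) = 4p + 3
p₁ = 3 − 0.04·15 = 2.4

2.4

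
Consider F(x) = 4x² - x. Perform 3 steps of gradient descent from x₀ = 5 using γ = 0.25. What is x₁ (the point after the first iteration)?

-4.75

F′(x) = 8x - 1
x₁ = 5 − 0.25·39 = -4.75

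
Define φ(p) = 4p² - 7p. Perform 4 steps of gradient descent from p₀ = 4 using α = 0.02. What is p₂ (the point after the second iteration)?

φ′(p) = 8p - 7
Step 1: φ′(4) = 25; p₁ = 4 − 0.02·25 = 3.5
Step 2: φ′(3.5) = 21; p₂ = 3.5 − 0.02·21 = 3.08

3.08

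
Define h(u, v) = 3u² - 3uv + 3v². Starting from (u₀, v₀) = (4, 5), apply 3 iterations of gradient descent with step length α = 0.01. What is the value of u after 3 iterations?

∇h = (6u - 3v, -3u + 6v)
Step 1: at (4, 5), ∇h = (9, 18) → (4, 5) − 0.01·(9, 18) = (3.91, 4.82)
Step 2: at (3.91, 4.82), ∇h = (9, 17.19) → (3.91, 4.82) − 0.01·(9, 17.19) = (3.82, 4.6481)
Step 3: at (3.82, 4.6481), ∇h = (8.9757, 16.4286) → (3.82, 4.6481) − 0.01·(8.9757, 16.4286) = (3.730243, 4.483814)
u = 3.730243

3.730243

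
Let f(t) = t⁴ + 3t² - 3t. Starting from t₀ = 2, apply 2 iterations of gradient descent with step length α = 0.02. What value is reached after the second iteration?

0.96695744

f′(t) = 4t³ + 6t - 3
t₁ = 2 − 0.02·41 = 1.18
t₂ = 1.18 − 0.02·10.652128 = 0.96695744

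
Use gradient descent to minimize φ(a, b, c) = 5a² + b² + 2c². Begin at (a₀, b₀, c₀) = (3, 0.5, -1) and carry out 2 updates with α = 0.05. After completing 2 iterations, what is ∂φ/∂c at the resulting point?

-2.56

∇φ = (10a, 2b, 4c)
(a₁, b₁, c₁) = (3, 0.5, -1) − 0.05·(30, 1, -4) = (1.5, 0.45, -0.8)
(a₂, b₂, c₂) = (1.5, 0.45, -0.8) − 0.05·(15, 0.9, -3.2) = (0.75, 0.405, -0.64)
∂φ/∂c at (0.75, 0.405, -0.64) = -2.56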